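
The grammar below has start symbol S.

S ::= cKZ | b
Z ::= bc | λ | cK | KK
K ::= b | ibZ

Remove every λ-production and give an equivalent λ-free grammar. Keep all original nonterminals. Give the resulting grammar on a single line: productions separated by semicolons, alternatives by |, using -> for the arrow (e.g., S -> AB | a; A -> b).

Nullable set: {Z}.
S -> cKZ: Z nullable, giving cK | cKZ.
K -> ibZ: Z nullable, giving ib | ibZ.
Drop Z -> λ.
Unchanged (no nullable symbols): S -> b; K -> b; Z -> KK; Z -> bc; Z -> cK.

S -> b | cK | cKZ; K -> b | ib | ibZ; Z -> KK | bc | cK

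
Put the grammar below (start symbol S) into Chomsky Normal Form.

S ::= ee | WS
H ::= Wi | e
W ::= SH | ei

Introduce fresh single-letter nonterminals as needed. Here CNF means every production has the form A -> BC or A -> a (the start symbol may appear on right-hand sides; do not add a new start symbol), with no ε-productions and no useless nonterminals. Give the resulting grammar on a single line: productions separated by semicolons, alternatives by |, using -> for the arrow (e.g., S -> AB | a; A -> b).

S -> BB | WS; A -> i; B -> e; H -> e | WA; W -> BA | SH

No ε-productions.
No unit productions to eliminate.
TERM: introduce B -> e, A -> i and substitute in every rule of length ≥2.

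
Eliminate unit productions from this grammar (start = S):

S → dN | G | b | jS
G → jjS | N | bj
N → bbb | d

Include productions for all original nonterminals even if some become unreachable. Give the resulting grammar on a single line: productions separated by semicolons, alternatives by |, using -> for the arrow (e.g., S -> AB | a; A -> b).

S -> b | d | bj | dN | jS | bbb | jjS; G -> d | bj | bbb | jjS; N -> d | bbb

Unit productions: G->N, S->G.
Unit pairs (A ⇒* B via units): (G,N), (S,G), (S,N).
S: inherits non-unit rules of {G, N, S} → b | bbb | bj | d | dN | jS | jjS.
G: inherits non-unit rules of {G, N} → bbb | bj | d | jjS.
N: inherits non-unit rules of {N} → bbb | d.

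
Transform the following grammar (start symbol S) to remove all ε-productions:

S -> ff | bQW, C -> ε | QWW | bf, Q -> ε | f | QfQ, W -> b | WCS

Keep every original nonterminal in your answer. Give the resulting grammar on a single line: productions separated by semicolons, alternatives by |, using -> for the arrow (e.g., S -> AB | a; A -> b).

Nullable set: {C, Q}.
S -> bQW: Q nullable, giving bQW | bW.
Drop C -> ε.
C -> QWW: Q nullable, giving QWW | WW.
Drop Q -> ε.
Q -> QfQ: Q, Q nullable, giving Qf | QfQ | f | fQ.
W -> WCS: C nullable, giving WCS | WS.
Unchanged (no nullable symbols): S -> ff; C -> bf; Q -> f; W -> b.

S -> bW | ff | bQW; C -> WW | bf | QWW; Q -> f | Qf | fQ | QfQ; W -> b | WS | WCS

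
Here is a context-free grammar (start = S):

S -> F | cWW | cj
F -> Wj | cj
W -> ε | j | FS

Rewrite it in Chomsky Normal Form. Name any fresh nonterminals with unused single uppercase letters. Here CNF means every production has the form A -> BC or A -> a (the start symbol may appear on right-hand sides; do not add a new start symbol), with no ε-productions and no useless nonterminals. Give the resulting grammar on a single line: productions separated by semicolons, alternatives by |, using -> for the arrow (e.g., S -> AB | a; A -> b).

Nullable: {W}; after ε-elimination: S -> F | c | cW | cj | cWW; F -> j | Wj | cj; W -> j | FS.
After unit-elimination: S -> c | j | Wj | cW | cj | cWW; F -> j | Wj | cj; W -> j | FS.
TERM: introduce B -> c, A -> j and substitute in every rule of length ≥2.
BIN: S -> BWW becomes S -> BC, C -> WW.

S -> c | j | BA | BC | BW | WA; A -> j; B -> c; C -> WW; F -> j | BA | WA; W -> j | FS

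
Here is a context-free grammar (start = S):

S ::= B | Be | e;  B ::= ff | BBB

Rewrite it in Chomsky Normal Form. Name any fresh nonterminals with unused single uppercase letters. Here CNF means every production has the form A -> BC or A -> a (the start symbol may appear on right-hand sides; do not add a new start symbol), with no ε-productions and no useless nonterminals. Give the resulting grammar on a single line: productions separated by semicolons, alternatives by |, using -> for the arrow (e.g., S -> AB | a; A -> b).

S -> e | AA | BC | BE; A -> f; B -> AA | BD; C -> e; D -> BB; E -> BB

No ε-productions.
After unit-elimination: S -> e | Be | ff | BBB; B -> ff | BBB.
TERM: introduce C -> e, A -> f and substitute in every rule of length ≥2.
BIN: B -> BBB becomes B -> BD, D -> BB; S -> BBB becomes S -> BE, E -> BB.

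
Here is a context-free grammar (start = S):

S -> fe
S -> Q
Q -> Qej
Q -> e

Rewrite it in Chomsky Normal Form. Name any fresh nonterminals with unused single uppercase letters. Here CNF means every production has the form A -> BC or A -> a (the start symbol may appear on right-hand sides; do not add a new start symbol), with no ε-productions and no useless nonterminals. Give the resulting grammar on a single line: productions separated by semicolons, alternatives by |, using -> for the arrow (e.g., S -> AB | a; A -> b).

No ε-productions.
After unit-elimination: S -> e | fe | Qej; Q -> e | Qej.
TERM: introduce A -> e, C -> f, B -> j and substitute in every rule of length ≥2.
BIN: Q -> QAB becomes Q -> QD, D -> AB; S -> QAB becomes S -> QE, E -> AB.

S -> e | CA | QE; A -> e; B -> j; C -> f; D -> AB; E -> AB; Q -> e | QD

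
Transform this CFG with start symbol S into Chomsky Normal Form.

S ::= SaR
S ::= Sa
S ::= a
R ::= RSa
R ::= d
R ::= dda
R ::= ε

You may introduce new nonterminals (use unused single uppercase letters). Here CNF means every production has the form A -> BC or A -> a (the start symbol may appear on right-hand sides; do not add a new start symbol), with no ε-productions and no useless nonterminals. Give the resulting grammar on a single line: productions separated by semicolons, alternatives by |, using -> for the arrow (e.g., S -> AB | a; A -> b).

S -> a | SA | SE; A -> a; B -> d; C -> BA; D -> SA; E -> AR; R -> d | BC | RD | SA

Nullable: {R}; after ε-elimination: S -> a | Sa | SaR; R -> d | Sa | RSa | dda.
No unit productions to eliminate.
TERM: introduce A -> a, B -> d and substitute in every rule of length ≥2.
BIN: R -> BBA becomes R -> BC, C -> BA; R -> RSA becomes R -> RD, D -> SA; S -> SAR becomes S -> SE, E -> AR.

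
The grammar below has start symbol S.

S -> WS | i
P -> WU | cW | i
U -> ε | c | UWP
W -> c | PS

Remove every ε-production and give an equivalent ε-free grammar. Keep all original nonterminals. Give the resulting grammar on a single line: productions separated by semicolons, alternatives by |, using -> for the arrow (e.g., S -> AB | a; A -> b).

S -> i | WS; P -> W | i | WU | cW; U -> c | WP | UWP; W -> c | PS

Nullable set: {U}.
P -> WU: U nullable, giving W | WU.
Drop U -> ε.
U -> UWP: U nullable, giving UWP | WP.
Unchanged (no nullable symbols): S -> WS; S -> i; P -> cW; P -> i; U -> c; W -> PS; W -> c.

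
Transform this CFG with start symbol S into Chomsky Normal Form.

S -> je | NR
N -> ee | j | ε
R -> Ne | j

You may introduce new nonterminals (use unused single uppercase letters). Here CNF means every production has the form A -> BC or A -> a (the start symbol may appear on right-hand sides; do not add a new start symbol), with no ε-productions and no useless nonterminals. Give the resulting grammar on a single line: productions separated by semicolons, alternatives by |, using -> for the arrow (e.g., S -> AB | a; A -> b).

Nullable: {N}; after ε-elimination: S -> R | NR | je; N -> j | ee; R -> e | j | Ne.
After unit-elimination: S -> e | j | NR | Ne | je; N -> j | ee; R -> e | j | Ne.
TERM: introduce A -> e, B -> j and substitute in every rule of length ≥2.

S -> e | j | BA | NA | NR; A -> e; B -> j; N -> j | AA; R -> e | j | NA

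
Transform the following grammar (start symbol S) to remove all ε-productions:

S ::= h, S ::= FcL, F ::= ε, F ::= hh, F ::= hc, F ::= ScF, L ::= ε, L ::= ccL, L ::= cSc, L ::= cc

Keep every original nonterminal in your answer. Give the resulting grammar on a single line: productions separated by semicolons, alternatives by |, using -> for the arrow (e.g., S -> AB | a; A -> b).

S -> c | h | Fc | cL | FcL; F -> Sc | hc | hh | ScF; L -> cc | cSc | ccL

Nullable set: {F, L}.
S -> FcL: F, L nullable, giving Fc | FcL | c | cL.
Drop F -> ε.
F -> ScF: F nullable, giving Sc | ScF.
Drop L -> ε.
L -> ccL: L nullable, giving cc | ccL.
Unchanged (no nullable symbols): S -> h; F -> hc; F -> hh; L -> cSc; L -> cc.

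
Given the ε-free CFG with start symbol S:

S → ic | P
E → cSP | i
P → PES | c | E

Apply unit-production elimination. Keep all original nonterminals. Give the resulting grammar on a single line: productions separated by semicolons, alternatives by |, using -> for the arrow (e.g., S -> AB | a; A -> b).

S -> c | i | ic | PES | cSP; E -> i | cSP; P -> c | i | PES | cSP

Unit productions: P->E, S->P.
Unit pairs (A ⇒* B via units): (P,E), (S,E), (S,P).
S: inherits non-unit rules of {E, P, S} → PES | c | cSP | i | ic.
E: inherits non-unit rules of {E} → cSP | i.
P: inherits non-unit rules of {E, P} → PES | c | cSP | i.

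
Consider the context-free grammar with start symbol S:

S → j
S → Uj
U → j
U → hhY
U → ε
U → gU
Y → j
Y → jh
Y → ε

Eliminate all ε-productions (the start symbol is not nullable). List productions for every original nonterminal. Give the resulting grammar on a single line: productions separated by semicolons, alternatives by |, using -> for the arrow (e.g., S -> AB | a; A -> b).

Nullable set: {U, Y}.
S -> Uj: U nullable, giving Uj | j.
Drop U -> ε.
U -> gU: U nullable, giving g | gU.
U -> hhY: Y nullable, giving hh | hhY.
Drop Y -> ε.
Unchanged (no nullable symbols): S -> j; U -> j; Y -> j; Y -> jh.

S -> j | Uj; U -> g | j | gU | hh | hhY; Y -> j | jh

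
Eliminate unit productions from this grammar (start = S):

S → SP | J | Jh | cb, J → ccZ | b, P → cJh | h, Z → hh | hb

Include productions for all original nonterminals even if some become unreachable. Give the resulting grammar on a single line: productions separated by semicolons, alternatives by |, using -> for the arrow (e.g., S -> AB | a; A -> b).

S -> b | Jh | SP | cb | ccZ; J -> b | ccZ; P -> h | cJh; Z -> hb | hh

Unit productions: S->J.
Unit pairs (A ⇒* B via units): (S,J).
S: inherits non-unit rules of {J, S} → Jh | SP | b | cb | ccZ.
J: inherits non-unit rules of {J} → b | ccZ.
P: inherits non-unit rules of {P} → cJh | h.
Z: inherits non-unit rules of {Z} → hb | hh.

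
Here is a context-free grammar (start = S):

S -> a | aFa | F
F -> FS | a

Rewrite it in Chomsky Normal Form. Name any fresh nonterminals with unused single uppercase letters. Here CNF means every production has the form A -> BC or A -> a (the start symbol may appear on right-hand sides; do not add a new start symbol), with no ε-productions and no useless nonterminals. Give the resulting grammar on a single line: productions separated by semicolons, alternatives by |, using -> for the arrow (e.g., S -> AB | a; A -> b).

S -> a | AB | FS; A -> a; B -> FA; F -> a | FS

No ε-productions.
After unit-elimination: S -> a | FS | aFa; F -> a | FS.
TERM: introduce A -> a and substitute in every rule of length ≥2.
BIN: S -> AFA becomes S -> AB, B -> FA.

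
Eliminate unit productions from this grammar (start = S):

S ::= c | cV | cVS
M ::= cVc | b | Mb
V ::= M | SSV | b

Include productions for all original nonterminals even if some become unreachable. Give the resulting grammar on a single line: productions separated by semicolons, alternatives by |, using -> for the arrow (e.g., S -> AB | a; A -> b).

S -> c | cV | cVS; M -> b | Mb | cVc; V -> b | Mb | SSV | cVc

Unit productions: V->M.
Unit pairs (A ⇒* B via units): (V,M).
S: inherits non-unit rules of {S} → c | cV | cVS.
M: inherits non-unit rules of {M} → Mb | b | cVc.
V: inherits non-unit rules of {M, V} → Mb | SSV | b | cVc.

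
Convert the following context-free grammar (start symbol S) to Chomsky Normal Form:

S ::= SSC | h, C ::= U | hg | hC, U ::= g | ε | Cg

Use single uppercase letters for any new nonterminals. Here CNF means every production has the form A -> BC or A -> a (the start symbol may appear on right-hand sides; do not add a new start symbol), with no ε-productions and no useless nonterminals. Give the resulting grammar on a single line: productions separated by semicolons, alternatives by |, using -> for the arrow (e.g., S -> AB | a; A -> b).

Nullable: {C, U}; after ε-elimination: S -> h | SS | SSC; C -> U | h | hC | hg; U -> g | Cg.
After unit-elimination: S -> h | SS | SSC; C -> g | h | Cg | hC | hg; U -> g | Cg.
TERM: introduce A -> g, B -> h and substitute in every rule of length ≥2.
BIN: S -> SSC becomes S -> SD, D -> SC.
Drop unreachable/unproductive: U.

S -> h | SD | SS; A -> g; B -> h; C -> g | h | BA | BC | CA; D -> SC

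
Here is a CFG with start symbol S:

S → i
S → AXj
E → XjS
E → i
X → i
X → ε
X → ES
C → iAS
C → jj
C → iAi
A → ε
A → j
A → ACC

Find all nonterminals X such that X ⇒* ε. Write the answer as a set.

{A, X}

Directly nullable (have an ε-rule): {A, X}.
Not nullable: C, E, S — each has a terminal in every rule's right-hand side or depends on a non-nullable symbol.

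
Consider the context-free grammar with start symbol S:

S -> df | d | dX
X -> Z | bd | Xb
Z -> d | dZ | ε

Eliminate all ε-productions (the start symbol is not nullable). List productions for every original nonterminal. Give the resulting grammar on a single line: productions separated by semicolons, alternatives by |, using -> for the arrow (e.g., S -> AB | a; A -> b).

S -> d | dX | df; X -> Z | b | Xb | bd; Z -> d | dZ

Nullable set: {X, Z}.
S -> dX: X nullable, giving d | dX.
X -> Xb: X nullable, giving Xb | b.
X -> Z: Z nullable, giving Z.
Drop Z -> ε.
Z -> dZ: Z nullable, giving d | dZ.
Unchanged (no nullable symbols): S -> d; S -> df; X -> bd; Z -> d.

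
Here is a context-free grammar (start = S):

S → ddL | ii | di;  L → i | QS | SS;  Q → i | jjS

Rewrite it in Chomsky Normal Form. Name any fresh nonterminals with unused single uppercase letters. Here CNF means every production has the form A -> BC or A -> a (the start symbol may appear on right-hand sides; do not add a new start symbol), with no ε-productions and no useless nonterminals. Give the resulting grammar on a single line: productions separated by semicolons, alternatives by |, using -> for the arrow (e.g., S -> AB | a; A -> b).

No ε-productions.
No unit productions to eliminate.
TERM: introduce B -> d, C -> i, A -> j and substitute in every rule of length ≥2.
BIN: Q -> AAS becomes Q -> AD, D -> AS; S -> BBL becomes S -> BE, E -> BL.

S -> BC | BE | CC; A -> j; B -> d; C -> i; D -> AS; E -> BL; L -> i | QS | SS; Q -> i | AD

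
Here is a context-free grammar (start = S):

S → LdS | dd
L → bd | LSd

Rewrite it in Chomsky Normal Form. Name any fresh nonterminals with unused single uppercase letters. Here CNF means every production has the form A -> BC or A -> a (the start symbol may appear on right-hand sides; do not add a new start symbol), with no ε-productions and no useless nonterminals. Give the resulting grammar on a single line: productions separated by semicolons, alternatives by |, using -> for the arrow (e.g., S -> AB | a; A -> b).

No ε-productions.
No unit productions to eliminate.
TERM: introduce B -> b, A -> d and substitute in every rule of length ≥2.
BIN: L -> LSA becomes L -> LC, C -> SA; S -> LAS becomes S -> LD, D -> AS.

S -> AA | LD; A -> d; B -> b; C -> SA; D -> AS; L -> BA | LC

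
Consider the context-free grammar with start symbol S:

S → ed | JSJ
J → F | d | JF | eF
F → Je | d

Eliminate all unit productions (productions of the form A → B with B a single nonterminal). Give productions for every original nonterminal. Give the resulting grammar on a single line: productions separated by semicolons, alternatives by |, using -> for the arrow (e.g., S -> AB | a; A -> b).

S -> ed | JSJ; F -> d | Je; J -> d | JF | Je | eF

Unit productions: J->F.
Unit pairs (A ⇒* B via units): (J,F).
S: inherits non-unit rules of {S} → JSJ | ed.
F: inherits non-unit rules of {F} → Je | d.
J: inherits non-unit rules of {F, J} → JF | Je | d | eF.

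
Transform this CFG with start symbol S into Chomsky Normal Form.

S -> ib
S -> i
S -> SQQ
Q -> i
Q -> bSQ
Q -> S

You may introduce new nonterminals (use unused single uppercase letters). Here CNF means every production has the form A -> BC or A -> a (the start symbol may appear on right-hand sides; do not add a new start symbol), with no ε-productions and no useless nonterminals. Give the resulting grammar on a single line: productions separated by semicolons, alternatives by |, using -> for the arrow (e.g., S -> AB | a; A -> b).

S -> i | BA | SE; A -> b; B -> i; C -> SQ; D -> QQ; E -> QQ; Q -> i | AC | BA | SD

No ε-productions.
After unit-elimination: S -> i | ib | SQQ; Q -> i | ib | SQQ | bSQ.
TERM: introduce A -> b, B -> i and substitute in every rule of length ≥2.
BIN: Q -> ASQ becomes Q -> AC, C -> SQ; Q -> SQQ becomes Q -> SD, D -> QQ; S -> SQQ becomes S -> SE, E -> QQ.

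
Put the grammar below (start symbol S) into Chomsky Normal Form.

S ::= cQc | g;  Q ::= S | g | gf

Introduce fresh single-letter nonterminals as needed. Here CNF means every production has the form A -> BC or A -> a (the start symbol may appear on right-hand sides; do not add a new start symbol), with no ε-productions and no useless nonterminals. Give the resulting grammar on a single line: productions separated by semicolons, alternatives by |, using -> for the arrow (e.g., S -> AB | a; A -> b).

No ε-productions.
After unit-elimination: S -> g | cQc; Q -> g | gf | cQc.
TERM: introduce A -> c, C -> f, B -> g and substitute in every rule of length ≥2.
BIN: Q -> AQA becomes Q -> AD, D -> QA; S -> AQA becomes S -> AE, E -> QA.

S -> g | AE; A -> c; B -> g; C -> f; D -> QA; E -> QA; Q -> g | AD | BC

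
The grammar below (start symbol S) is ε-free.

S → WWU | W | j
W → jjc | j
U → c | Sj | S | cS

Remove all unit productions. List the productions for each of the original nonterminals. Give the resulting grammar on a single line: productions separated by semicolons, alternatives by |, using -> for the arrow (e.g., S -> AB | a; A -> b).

S -> j | WWU | jjc; U -> c | j | Sj | cS | WWU | jjc; W -> j | jjc

Unit productions: S->W, U->S.
Unit pairs (A ⇒* B via units): (S,W), (U,S), (U,W).
S: inherits non-unit rules of {S, W} → WWU | j | jjc.
U: inherits non-unit rules of {S, U, W} → Sj | WWU | c | cS | j | jjc.
W: inherits non-unit rules of {W} → j | jjc.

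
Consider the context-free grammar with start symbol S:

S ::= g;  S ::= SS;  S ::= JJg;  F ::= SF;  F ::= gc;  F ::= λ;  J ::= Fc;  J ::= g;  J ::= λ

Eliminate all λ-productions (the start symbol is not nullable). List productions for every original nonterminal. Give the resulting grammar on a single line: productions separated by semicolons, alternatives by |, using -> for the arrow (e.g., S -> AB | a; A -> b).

S -> g | Jg | SS | JJg; F -> S | SF | gc; J -> c | g | Fc

Nullable set: {F, J}.
S -> JJg: J, J nullable, giving JJg | Jg | g.
Drop F -> λ.
F -> SF: F nullable, giving S | SF.
Drop J -> λ.
J -> Fc: F nullable, giving Fc | c.
Unchanged (no nullable symbols): S -> SS; S -> g; F -> gc; J -> g.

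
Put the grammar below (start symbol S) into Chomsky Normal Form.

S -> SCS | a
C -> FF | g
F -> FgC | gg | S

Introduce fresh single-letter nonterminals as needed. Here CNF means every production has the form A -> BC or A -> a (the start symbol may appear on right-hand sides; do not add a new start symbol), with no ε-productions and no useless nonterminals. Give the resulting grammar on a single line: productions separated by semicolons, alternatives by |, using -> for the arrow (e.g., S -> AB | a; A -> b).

No ε-productions.
After unit-elimination: S -> a | SCS; C -> g | FF; F -> a | gg | FgC | SCS.
TERM: introduce A -> g and substitute in every rule of length ≥2.
BIN: F -> FAC becomes F -> FB, B -> AC; F -> SCS becomes F -> SD, D -> CS; S -> SCS becomes S -> SE, E -> CS.

S -> a | SE; A -> g; B -> AC; C -> g | FF; D -> CS; E -> CS; F -> a | AA | FB | SD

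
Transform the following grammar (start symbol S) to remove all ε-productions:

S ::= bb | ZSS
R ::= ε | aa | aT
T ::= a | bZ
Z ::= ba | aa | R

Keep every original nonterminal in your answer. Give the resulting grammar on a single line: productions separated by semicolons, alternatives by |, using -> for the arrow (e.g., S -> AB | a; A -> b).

S -> SS | bb | ZSS; R -> aT | aa; T -> a | b | bZ; Z -> R | aa | ba

Nullable set: {R, Z}.
S -> ZSS: Z nullable, giving SS | ZSS.
Drop R -> ε.
T -> bZ: Z nullable, giving b | bZ.
Z -> R: R nullable, giving R.
Unchanged (no nullable symbols): S -> bb; R -> aT; R -> aa; T -> a; Z -> aa; Z -> ba.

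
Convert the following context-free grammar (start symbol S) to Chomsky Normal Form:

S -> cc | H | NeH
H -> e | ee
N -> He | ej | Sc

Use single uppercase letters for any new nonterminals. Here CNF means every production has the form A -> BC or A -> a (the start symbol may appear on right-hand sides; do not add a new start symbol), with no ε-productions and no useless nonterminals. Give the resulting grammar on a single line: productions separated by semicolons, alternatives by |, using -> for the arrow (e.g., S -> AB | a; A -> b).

No ε-productions.
After unit-elimination: S -> e | cc | ee | NeH; H -> e | ee; N -> He | Sc | ej.
TERM: introduce B -> c, A -> e, C -> j and substitute in every rule of length ≥2.
BIN: S -> NAH becomes S -> ND, D -> AH.

S -> e | AA | BB | ND; A -> e; B -> c; C -> j; D -> AH; H -> e | AA; N -> AC | HA | SB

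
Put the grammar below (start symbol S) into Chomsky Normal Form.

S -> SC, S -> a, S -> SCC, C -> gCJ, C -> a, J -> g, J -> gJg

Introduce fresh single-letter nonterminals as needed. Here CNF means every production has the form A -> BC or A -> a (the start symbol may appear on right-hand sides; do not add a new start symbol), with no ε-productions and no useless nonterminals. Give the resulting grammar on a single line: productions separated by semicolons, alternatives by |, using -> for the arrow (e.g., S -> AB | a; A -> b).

S -> a | SC | SE; A -> g; B -> CJ; C -> a | AB; D -> JA; E -> CC; J -> g | AD

No ε-productions.
No unit productions to eliminate.
TERM: introduce A -> g and substitute in every rule of length ≥2.
BIN: C -> ACJ becomes C -> AB, B -> CJ; J -> AJA becomes J -> AD, D -> JA; S -> SCC becomes S -> SE, E -> CC.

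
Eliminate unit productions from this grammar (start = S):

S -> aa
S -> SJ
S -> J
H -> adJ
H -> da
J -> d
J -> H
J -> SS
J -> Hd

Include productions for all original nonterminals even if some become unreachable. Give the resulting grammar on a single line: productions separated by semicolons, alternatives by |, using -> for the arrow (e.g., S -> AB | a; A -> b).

Unit productions: J->H, S->J.
Unit pairs (A ⇒* B via units): (J,H), (S,H), (S,J).
S: inherits non-unit rules of {H, J, S} → Hd | SJ | SS | aa | adJ | d | da.
H: inherits non-unit rules of {H} → adJ | da.
J: inherits non-unit rules of {H, J} → Hd | SS | adJ | d | da.

S -> d | Hd | SJ | SS | aa | da | adJ; H -> da | adJ; J -> d | Hd | SS | da | adJ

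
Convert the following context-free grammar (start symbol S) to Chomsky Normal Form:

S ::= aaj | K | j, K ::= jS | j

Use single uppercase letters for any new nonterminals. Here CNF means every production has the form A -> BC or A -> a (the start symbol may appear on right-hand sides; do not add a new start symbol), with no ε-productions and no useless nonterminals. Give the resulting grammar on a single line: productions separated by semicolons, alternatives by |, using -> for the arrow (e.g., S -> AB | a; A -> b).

No ε-productions.
After unit-elimination: S -> j | jS | aaj; K -> j | jS.
TERM: introduce B -> a, A -> j and substitute in every rule of length ≥2.
BIN: S -> BBA becomes S -> BC, C -> BA.
Drop unreachable/unproductive: K.

S -> j | AS | BC; A -> j; B -> a; C -> BA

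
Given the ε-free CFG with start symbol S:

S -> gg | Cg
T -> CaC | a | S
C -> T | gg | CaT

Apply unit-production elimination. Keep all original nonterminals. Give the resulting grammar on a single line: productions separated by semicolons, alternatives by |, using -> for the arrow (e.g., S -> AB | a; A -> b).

S -> Cg | gg; C -> a | Cg | gg | CaC | CaT; T -> a | Cg | gg | CaC

Unit productions: C->T, T->S.
Unit pairs (A ⇒* B via units): (C,S), (C,T), (T,S).
S: inherits non-unit rules of {S} → Cg | gg.
C: inherits non-unit rules of {C, S, T} → CaC | CaT | Cg | a | gg.
T: inherits non-unit rules of {S, T} → CaC | Cg | a | gg.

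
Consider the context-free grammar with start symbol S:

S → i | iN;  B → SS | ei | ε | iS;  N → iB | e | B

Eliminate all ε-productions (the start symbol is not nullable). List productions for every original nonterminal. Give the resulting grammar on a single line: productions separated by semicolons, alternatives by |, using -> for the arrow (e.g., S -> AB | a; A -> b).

Nullable set: {B, N}.
S -> iN: N nullable, giving i | iN.
Drop B -> ε.
N -> B: B nullable, giving B.
N -> iB: B nullable, giving i | iB.
Unchanged (no nullable symbols): S -> i; B -> SS; B -> ei; B -> iS; N -> e.

S -> i | iN; B -> SS | ei | iS; N -> B | e | i | iB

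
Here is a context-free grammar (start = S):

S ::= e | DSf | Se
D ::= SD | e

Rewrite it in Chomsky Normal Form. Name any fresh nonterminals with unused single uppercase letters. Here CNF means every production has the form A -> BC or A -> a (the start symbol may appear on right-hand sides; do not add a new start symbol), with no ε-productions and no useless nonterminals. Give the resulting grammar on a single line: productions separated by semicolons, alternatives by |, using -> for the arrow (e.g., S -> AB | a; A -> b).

No ε-productions.
No unit productions to eliminate.
TERM: introduce B -> e, A -> f and substitute in every rule of length ≥2.
BIN: S -> DSA becomes S -> DC, C -> SA.

S -> e | DC | SB; A -> f; B -> e; C -> SA; D -> e | SD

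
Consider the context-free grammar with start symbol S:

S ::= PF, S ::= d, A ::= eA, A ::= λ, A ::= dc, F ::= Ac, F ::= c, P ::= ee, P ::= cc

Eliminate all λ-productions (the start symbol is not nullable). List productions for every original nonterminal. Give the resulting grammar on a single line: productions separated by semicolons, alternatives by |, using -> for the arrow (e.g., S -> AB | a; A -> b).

Nullable set: {A}.
Drop A -> λ.
A -> eA: A nullable, giving e | eA.
F -> Ac: A nullable, giving Ac | c.
Unchanged (no nullable symbols): S -> PF; S -> d; A -> dc; F -> c; P -> cc; P -> ee.

S -> d | PF; A -> e | dc | eA; F -> c | Ac; P -> cc | ee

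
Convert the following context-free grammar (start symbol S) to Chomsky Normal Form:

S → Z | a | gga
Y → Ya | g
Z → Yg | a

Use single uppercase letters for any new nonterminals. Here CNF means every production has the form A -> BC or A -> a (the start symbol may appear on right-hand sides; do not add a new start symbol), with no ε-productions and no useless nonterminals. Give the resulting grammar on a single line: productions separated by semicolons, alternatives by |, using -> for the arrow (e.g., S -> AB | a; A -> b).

S -> a | AC | YA; A -> g; B -> a; C -> AB; Y -> g | YB

No ε-productions.
After unit-elimination: S -> a | Yg | gga; Y -> g | Ya; Z -> a | Yg.
TERM: introduce B -> a, A -> g and substitute in every rule of length ≥2.
BIN: S -> AAB becomes S -> AC, C -> AB.
Drop unreachable/unproductive: Z.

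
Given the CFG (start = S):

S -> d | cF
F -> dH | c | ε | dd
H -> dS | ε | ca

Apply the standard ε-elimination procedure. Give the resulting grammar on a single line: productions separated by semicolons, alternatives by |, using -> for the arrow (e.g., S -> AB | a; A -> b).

Nullable set: {F, H}.
S -> cF: F nullable, giving c | cF.
Drop F -> ε.
F -> dH: H nullable, giving d | dH.
Drop H -> ε.
Unchanged (no nullable symbols): S -> d; F -> c; F -> dd; H -> ca; H -> dS.

S -> c | d | cF; F -> c | d | dH | dd; H -> ca | dS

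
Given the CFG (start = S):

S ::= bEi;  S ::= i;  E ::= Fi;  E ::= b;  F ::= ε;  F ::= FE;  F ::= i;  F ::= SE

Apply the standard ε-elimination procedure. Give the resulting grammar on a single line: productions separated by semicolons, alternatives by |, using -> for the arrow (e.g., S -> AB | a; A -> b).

S -> i | bEi; E -> b | i | Fi; F -> E | i | FE | SE

Nullable set: {F}.
E -> Fi: F nullable, giving Fi | i.
Drop F -> ε.
F -> FE: F nullable, giving E | FE.
Unchanged (no nullable symbols): S -> bEi; S -> i; E -> b; F -> SE; F -> i.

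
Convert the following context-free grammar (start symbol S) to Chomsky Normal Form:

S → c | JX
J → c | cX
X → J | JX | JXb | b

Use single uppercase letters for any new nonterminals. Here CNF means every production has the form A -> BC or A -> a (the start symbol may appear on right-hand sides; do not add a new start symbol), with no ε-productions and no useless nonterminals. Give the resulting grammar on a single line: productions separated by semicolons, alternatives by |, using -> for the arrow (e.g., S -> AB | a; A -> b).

S -> c | JX; A -> c; B -> b; C -> XB; J -> c | AX; X -> b | c | AX | JC | JX

No ε-productions.
After unit-elimination: S -> c | JX; J -> c | cX; X -> b | c | JX | cX | JXb.
TERM: introduce B -> b, A -> c and substitute in every rule of length ≥2.
BIN: X -> JXB becomes X -> JC, C -> XB.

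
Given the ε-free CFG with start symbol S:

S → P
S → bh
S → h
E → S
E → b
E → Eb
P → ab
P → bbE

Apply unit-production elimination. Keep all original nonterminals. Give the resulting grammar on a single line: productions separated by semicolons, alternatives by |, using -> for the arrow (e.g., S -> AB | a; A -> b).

S -> h | ab | bh | bbE; E -> b | h | Eb | ab | bh | bbE; P -> ab | bbE

Unit productions: E->S, S->P.
Unit pairs (A ⇒* B via units): (E,P), (E,S), (S,P).
S: inherits non-unit rules of {P, S} → ab | bbE | bh | h.
E: inherits non-unit rules of {E, P, S} → Eb | ab | b | bbE | bh | h.
P: inherits non-unit rules of {P} → ab | bbE.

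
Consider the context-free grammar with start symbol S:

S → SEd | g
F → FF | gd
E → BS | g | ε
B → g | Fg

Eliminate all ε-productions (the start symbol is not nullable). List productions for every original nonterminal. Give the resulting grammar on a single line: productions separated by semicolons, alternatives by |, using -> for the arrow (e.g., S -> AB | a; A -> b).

Nullable set: {E}.
S -> SEd: E nullable, giving SEd | Sd.
Drop E -> ε.
Unchanged (no nullable symbols): S -> g; B -> Fg; B -> g; E -> BS; E -> g; F -> FF; F -> gd.

S -> g | Sd | SEd; B -> g | Fg; E -> g | BS; F -> FF | gd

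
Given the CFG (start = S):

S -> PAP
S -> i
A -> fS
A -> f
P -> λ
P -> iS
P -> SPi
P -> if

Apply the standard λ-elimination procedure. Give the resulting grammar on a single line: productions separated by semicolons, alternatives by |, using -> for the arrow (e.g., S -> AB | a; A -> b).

Nullable set: {P}.
S -> PAP: P, P nullable, giving A | AP | PA | PAP.
Drop P -> λ.
P -> SPi: P nullable, giving SPi | Si.
Unchanged (no nullable symbols): S -> i; A -> f; A -> fS; P -> iS; P -> if.

S -> A | i | AP | PA | PAP; A -> f | fS; P -> Si | iS | if | SPi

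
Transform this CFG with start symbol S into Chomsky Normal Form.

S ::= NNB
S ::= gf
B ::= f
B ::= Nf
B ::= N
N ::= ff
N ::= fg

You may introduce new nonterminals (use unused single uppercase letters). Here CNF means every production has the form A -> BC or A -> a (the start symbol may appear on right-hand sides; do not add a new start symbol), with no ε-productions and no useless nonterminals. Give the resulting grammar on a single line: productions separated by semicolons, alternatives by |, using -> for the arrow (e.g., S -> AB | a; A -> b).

S -> CA | ND; A -> f; B -> f | AA | AC | NA; C -> g; D -> NB; N -> AA | AC

No ε-productions.
After unit-elimination: S -> gf | NNB; B -> f | Nf | ff | fg; N -> ff | fg.
TERM: introduce A -> f, C -> g and substitute in every rule of length ≥2.
BIN: S -> NNB becomes S -> ND, D -> NB.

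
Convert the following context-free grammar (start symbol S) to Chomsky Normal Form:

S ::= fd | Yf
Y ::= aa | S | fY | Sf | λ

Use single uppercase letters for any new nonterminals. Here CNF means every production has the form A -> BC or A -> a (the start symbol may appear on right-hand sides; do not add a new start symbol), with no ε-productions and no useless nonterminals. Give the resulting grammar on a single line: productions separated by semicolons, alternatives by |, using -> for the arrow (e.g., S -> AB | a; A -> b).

S -> f | AB | YA; A -> f; B -> d; C -> a; Y -> f | AB | AY | CC | SA | YA

Nullable: {Y}; after ε-elimination: S -> f | Yf | fd; Y -> S | f | Sf | aa | fY.
After unit-elimination: S -> f | Yf | fd; Y -> f | Sf | Yf | aa | fY | fd.
TERM: introduce C -> a, B -> d, A -> f and substitute in every rule of length ≥2.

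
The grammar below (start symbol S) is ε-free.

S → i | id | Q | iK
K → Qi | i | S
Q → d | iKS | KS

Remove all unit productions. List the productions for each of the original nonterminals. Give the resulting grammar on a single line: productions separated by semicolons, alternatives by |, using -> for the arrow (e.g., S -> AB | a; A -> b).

S -> d | i | KS | iK | id | iKS; K -> d | i | KS | Qi | iK | id | iKS; Q -> d | KS | iKS

Unit productions: K->S, S->Q.
Unit pairs (A ⇒* B via units): (K,Q), (K,S), (S,Q).
S: inherits non-unit rules of {Q, S} → KS | d | i | iK | iKS | id.
K: inherits non-unit rules of {K, Q, S} → KS | Qi | d | i | iK | iKS | id.
Q: inherits non-unit rules of {Q} → KS | d | iKS.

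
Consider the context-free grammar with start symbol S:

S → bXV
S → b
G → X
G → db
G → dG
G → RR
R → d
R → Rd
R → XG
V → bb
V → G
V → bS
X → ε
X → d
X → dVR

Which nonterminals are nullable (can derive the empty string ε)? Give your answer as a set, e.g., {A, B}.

{G, R, V, X}

Directly nullable (have an ε-rule): {X}.
G is nullable via G -> X (every symbol on the right is already known nullable).
R is nullable via R -> XG (every symbol on the right is already known nullable).
V is nullable via V -> G (every symbol on the right is already known nullable).
Not nullable: S — each has a terminal in every rule's right-hand side or depends on a non-nullable symbol.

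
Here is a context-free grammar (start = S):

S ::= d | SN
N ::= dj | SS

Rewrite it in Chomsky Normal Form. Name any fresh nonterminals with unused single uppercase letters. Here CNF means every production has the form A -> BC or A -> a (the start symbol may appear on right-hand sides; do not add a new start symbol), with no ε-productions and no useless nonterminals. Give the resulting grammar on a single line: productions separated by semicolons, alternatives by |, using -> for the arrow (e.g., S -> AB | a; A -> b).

S -> d | SN; A -> d; B -> j; N -> AB | SS

No ε-productions.
No unit productions to eliminate.
TERM: introduce A -> d, B -> j and substitute in every rule of length ≥2.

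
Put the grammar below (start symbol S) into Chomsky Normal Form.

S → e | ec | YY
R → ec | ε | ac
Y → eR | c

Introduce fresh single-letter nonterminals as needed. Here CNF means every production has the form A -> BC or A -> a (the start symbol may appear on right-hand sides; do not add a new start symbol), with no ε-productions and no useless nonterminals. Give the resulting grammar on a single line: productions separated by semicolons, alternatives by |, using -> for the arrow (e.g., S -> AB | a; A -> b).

S -> e | CB | YY; A -> a; B -> c; C -> e; R -> AB | CB; Y -> c | e | CR

Nullable: {R}; after ε-elimination: S -> e | YY | ec; R -> ac | ec; Y -> c | e | eR.
No unit productions to eliminate.
TERM: introduce A -> a, B -> c, C -> e and substitute in every rule of length ≥2.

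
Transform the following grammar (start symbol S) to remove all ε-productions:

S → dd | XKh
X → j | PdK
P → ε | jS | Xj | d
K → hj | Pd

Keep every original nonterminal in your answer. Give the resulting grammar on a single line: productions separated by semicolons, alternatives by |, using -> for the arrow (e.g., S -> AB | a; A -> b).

S -> dd | XKh; K -> d | Pd | hj; P -> d | Xj | jS; X -> j | dK | PdK

Nullable set: {P}.
K -> Pd: P nullable, giving Pd | d.
Drop P -> ε.
X -> PdK: P nullable, giving PdK | dK.
Unchanged (no nullable symbols): S -> XKh; S -> dd; K -> hj; P -> Xj; P -> d; P -> jS; X -> j.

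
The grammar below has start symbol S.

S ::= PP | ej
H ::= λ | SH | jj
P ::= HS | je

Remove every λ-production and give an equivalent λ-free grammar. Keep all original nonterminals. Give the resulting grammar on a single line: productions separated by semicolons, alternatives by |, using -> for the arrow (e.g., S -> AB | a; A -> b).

S -> PP | ej; H -> S | SH | jj; P -> S | HS | je

Nullable set: {H}.
Drop H -> λ.
H -> SH: H nullable, giving S | SH.
P -> HS: H nullable, giving HS | S.
Unchanged (no nullable symbols): S -> PP; S -> ej; H -> jj; P -> je.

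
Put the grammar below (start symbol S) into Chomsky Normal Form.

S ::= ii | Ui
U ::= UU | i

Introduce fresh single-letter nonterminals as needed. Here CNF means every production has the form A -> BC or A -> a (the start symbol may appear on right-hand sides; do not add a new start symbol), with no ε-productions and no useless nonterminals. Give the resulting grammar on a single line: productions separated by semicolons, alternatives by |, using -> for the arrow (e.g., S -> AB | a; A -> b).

No ε-productions.
No unit productions to eliminate.
TERM: introduce A -> i and substitute in every rule of length ≥2.

S -> AA | UA; A -> i; U -> i | UU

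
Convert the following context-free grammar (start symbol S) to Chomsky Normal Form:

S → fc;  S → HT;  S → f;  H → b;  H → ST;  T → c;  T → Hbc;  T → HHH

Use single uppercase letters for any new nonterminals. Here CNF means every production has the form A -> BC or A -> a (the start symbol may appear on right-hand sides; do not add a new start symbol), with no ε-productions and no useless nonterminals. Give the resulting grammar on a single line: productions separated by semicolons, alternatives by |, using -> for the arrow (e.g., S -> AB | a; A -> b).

S -> f | AB | HT; A -> f; B -> c; C -> b; D -> CB; E -> HH; H -> b | ST; T -> c | HD | HE

No ε-productions.
No unit productions to eliminate.
TERM: introduce C -> b, B -> c, A -> f and substitute in every rule of length ≥2.
BIN: T -> HCB becomes T -> HD, D -> CB; T -> HHH becomes T -> HE, E -> HH.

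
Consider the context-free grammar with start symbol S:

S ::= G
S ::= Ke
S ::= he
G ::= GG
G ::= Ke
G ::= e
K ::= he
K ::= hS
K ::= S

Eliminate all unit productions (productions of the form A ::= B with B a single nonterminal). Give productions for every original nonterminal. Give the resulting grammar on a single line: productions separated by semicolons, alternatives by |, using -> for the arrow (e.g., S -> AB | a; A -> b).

S -> e | GG | Ke | he; G -> e | GG | Ke; K -> e | GG | Ke | hS | he

Unit productions: K->S, S->G.
Unit pairs (A ⇒* B via units): (K,G), (K,S), (S,G).
S: inherits non-unit rules of {G, S} → GG | Ke | e | he.
G: inherits non-unit rules of {G} → GG | Ke | e.
K: inherits non-unit rules of {G, K, S} → GG | Ke | e | hS | he.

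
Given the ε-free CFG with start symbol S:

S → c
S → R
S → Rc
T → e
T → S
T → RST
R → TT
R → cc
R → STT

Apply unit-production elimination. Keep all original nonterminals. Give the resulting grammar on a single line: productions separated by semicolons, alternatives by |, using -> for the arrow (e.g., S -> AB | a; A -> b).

Unit productions: S->R, T->S.
Unit pairs (A ⇒* B via units): (S,R), (T,R), (T,S).
S: inherits non-unit rules of {R, S} → Rc | STT | TT | c | cc.
R: inherits non-unit rules of {R} → STT | TT | cc.
T: inherits non-unit rules of {R, S, T} → RST | Rc | STT | TT | c | cc | e.

S -> c | Rc | TT | cc | STT; R -> TT | cc | STT; T -> c | e | Rc | TT | cc | RST | STT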